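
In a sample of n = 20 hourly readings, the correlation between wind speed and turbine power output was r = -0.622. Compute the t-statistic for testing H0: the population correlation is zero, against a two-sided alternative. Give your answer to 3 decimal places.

1 − r² = 1 − 0.386884 = 0.613116;  √(1−r²) = 0.783017
√(n−2) = √18 = 4.242641
t = r·√(n−2)/√(1−r²) = -0.622 · 4.242641 / 0.783017 = -3.370

-3.370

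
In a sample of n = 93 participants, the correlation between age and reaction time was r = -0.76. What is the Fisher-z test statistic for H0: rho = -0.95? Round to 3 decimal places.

Fisher z: atanh(-0.76) = -0.996215, atanh(-0.95) = -1.831781
z = (z_r − z_0)·√(n−3) = (-0.996215 − (-1.831781))·√90 = 0.835566 · 9.486833 = 7.927

7.927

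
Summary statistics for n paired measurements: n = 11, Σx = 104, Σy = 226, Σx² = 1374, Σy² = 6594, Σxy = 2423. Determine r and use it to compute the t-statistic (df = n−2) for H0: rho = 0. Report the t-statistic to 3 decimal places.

Numerator: nΣxy − (Σx)(Σy) = 11·2423 − (104)(226) = 3149
Denominator: √[(nΣx²−(Σx)²)(nΣy²−(Σy)²)]
  nΣx²−(Σx)² = 11·1374 − 10816 = 4298;  nΣy²−(Σy)² = 11·6594 − 51076 = 21458
  √(4298·21458) = √92226484 = 9603.4621
r = 3149 / 9603.4621 = 0.3279
t = r·√(n−2)/√(1−r²) = 0.3279·√9 / √(1−0.107518) = 0.983700 / 0.944713 = 1.041

1.041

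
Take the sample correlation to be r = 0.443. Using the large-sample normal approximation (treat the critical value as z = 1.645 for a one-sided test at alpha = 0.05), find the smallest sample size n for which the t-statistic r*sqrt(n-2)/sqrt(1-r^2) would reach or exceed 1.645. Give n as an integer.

14

Need r·√(n−2)/√(1−r²) ≥ 1.645
√(n−2) ≥ 1.645·√(1−0.196249) / 0.443 = 1.645·0.896522 / 0.443 = 3.3291
n−2 ≥ 11.0829  ⇒  n ≥ 13.0829
Smallest integer n = 14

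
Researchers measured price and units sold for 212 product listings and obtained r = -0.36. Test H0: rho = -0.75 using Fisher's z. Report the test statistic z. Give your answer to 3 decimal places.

z_r = atanh(-0.36) = -0.376886,  z_0 = atanh(-0.75) = -0.972955
SE = 1/√(n−3) = 1/√209 = 0.069171
z = (z_r − z_0)/SE = (-0.376886 − (-0.972955)) / 0.069171 = 0.596069 / 0.069171 = 8.617

8.617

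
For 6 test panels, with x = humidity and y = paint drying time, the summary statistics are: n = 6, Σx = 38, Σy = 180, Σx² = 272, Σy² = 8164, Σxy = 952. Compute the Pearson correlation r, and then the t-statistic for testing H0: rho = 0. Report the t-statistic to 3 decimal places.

-1.661

Numerator: nΣxy − (Σx)(Σy) = 6·952 − (38)(180) = -1128
Denominator: √[(nΣx²−(Σx)²)(nΣy²−(Σy)²)]
  nΣx²−(Σx)² = 6·272 − 1444 = 188;  nΣy²−(Σy)² = 6·8164 − 32400 = 16584
  √(188·16584) = √3117792 = 1765.7270
r = -1128 / 1765.7270 = -0.6388
t = r·√(n−2)/√(1−r²) = -0.6388·√4 / √(1−0.408065) = -1.277600 / 0.769373 = -1.661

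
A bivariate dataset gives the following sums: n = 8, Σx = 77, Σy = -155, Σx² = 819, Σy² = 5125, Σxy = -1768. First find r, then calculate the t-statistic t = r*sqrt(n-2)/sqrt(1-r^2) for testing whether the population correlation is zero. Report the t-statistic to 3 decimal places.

-2.267

S_xy = nΣxy − ΣxΣy = 8·(-1768) − 77·(-155) = -14144 − (-11935) = -2209
S_xx = nΣx² − (Σx)² = 8·819 − 77² = 6552 − 5929 = 623
S_yy = nΣy² − (Σy)² = 8·5125 − (-155)² = 41000 − 24025 = 16975
r = S_xy / √(S_xx·S_yy) = -2209 / √(623·16975) = -2209 / √10575425 = -2209 / 3251.9879 = -0.6793
t = r·√(n−2)/√(1−r²) = -0.6793·√6 / √(1−0.461448) = -1.663938 / 0.733861 = -2.267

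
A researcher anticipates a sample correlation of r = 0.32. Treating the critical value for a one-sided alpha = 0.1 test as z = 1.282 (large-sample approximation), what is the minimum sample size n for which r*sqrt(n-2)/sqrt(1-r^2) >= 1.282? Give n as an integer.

17

Need r·√(n−2)/√(1−r²) ≥ 1.282
√(n−2) ≥ 1.282·√(1−0.1024) / 0.32 = 1.282·0.947418 / 0.32 = 3.7956
n−2 ≥ 14.4066  ⇒  n ≥ 16.4066
Smallest integer n = 17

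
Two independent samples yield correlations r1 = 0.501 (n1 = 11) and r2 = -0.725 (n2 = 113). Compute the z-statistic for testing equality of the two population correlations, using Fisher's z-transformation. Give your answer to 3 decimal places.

4.011

Fisher z-transforms: z1 = atanh(0.501) = 0.550640, z2 = atanh(-0.725) = -0.918106; difference d = 1.468746
Var(d) = 1/8 + 1/110 = 0.1250000 + 0.0090909 = 0.1340909
z = d/√Var(d) = 1.468746 / √0.1340909 = 1.468746 / 0.366184 = 4.011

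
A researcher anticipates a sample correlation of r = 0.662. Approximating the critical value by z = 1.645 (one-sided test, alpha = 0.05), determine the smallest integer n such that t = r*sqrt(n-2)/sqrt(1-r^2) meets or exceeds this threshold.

6

r√(n−2)/√(1−r²) ≥ 1.645  ⇔  n−2 ≥ (1.645)²·(1−r²)/r²
(1−r²)/r² = (1−0.438244)/0.438244 = 1.2818
n ≥ 2 + 2.706025·1.2818 = 2 + 3.4686 = 5.4686
⌈5.4686⌉ = 6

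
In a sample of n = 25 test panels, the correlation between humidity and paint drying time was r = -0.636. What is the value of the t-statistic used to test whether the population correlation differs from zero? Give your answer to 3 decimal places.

-3.953

1 − r² = 1 − 0.404496 = 0.595504;  √(1−r²) = 0.771689
√(n−2) = √23 = 4.795832
t = r·√(n−2)/√(1−r²) = -0.636 · 4.795832 / 0.771689 = -3.953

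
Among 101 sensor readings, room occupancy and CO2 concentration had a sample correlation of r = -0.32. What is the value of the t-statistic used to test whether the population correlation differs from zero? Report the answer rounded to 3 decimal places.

-3.361

t = r·√(n−2) / √(1−r²) with r = -0.32, n = 101
  = -0.32·√99 / √(1 − 0.1024)
  = -0.32·9.949874 / 0.947418
  = -3.183960 / 0.947418 = -3.361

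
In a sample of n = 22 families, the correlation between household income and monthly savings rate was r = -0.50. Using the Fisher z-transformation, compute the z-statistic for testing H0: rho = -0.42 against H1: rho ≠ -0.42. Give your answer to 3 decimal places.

Fisher z: atanh(-0.50) = -0.549306, atanh(-0.42) = -0.447692
z = (z_r − z_0)·√(n−3) = (-0.549306 − (-0.447692))·√19 = -0.101614 · 4.358899 = -0.443

-0.443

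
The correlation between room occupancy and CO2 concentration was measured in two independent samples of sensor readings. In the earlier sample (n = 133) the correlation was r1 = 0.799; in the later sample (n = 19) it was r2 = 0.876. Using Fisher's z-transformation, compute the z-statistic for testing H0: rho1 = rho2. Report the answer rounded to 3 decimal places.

z1 = atanh(0.799) = 1.095841,  z2 = atanh(0.876) = 1.358308
SE = √(1/(n1−3) + 1/(n2−3)) = √(1/130 + 1/16) = √(0.0076923 + 0.0625000) = √0.0701923 = 0.264938
z = (z1 − z2)/SE = (1.095841 − 1.358308) / 0.264938 = -0.262467 / 0.264938 = -0.991

-0.991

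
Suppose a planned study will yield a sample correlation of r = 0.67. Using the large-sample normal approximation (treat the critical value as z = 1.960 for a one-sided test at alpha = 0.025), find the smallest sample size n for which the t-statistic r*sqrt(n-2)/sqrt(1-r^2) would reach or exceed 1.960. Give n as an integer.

7

Need r·√(n−2)/√(1−r²) ≥ 1.960
√(n−2) ≥ 1.960·√(1−0.4489) / 0.67 = 1.960·0.742361 / 0.67 = 2.1717
n−2 ≥ 4.7163  ⇒  n ≥ 6.7163
Smallest integer n = 7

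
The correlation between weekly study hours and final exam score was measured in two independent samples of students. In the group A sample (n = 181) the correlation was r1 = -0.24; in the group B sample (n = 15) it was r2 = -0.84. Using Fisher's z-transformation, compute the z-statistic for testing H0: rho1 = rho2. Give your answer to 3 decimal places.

3.274

z1 = atanh(-0.24) = -0.244774,  z2 = atanh(-0.84) = -1.221174
SE = √(1/(n1−3) + 1/(n2−3)) = √(1/178 + 1/12) = √(0.0056180 + 0.0833333) = √0.0889513 = 0.298247
z = (z1 − z2)/SE = (-0.244774 − (-1.221174)) / 0.298247 = 0.976400 / 0.298247 = 3.274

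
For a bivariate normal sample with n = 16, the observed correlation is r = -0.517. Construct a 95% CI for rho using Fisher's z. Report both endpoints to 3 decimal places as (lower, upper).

z_r = atanh(-0.517) = -0.572237;  SE = 1/√(n−3) = 1/√13 = 0.277350
z-limits: -0.572237 ± 1.960·0.277350 = -0.572237 ± 0.543606 = [-1.115843, -0.028631]
ρ-limits: (tanh -1.115843, tanh -0.028631) = (-0.806, -0.029)

(-0.806, -0.029)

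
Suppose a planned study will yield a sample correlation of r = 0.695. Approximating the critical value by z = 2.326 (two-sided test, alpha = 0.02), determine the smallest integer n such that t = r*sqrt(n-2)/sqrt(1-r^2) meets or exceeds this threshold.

r√(n−2)/√(1−r²) ≥ 2.326  ⇔  n−2 ≥ (2.326)²·(1−r²)/r²
(1−r²)/r² = (1−0.483025)/0.483025 = 1.0703
n ≥ 2 + 5.410276·1.0703 = 2 + 5.7906 = 7.7906
⌈7.7906⌉ = 8

8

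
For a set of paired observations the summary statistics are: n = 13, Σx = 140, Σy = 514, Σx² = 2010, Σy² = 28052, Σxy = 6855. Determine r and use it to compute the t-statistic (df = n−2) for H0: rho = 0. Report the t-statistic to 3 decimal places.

2.991

Numerator: nΣxy − (Σx)(Σy) = 13·6855 − (140)(514) = 17155
Denominator: √[(nΣx²−(Σx)²)(nΣy²−(Σy)²)]
  nΣx²−(Σx)² = 13·2010 − 19600 = 6530;  nΣy²−(Σy)² = 13·28052 − 264196 = 100480
  √(6530·100480) = √656134400 = 25615.1205
r = 17155 / 25615.1205 = 0.6697
t = r·√(n−2)/√(1−r²) = 0.6697·√11 / √(1−0.448498) = 2.221144 / 0.742632 = 2.991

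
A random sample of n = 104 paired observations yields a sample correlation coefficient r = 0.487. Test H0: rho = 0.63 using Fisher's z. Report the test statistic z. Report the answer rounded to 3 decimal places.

z_r = atanh(0.487) = 0.532120,  z_0 = atanh(0.63) = 0.741416
SE = 1/√(n−3) = 1/√101 = 0.099504
z = (z_r − z_0)/SE = (0.532120 − 0.741416) / 0.099504 = -0.209296 / 0.099504 = -2.103

-2.103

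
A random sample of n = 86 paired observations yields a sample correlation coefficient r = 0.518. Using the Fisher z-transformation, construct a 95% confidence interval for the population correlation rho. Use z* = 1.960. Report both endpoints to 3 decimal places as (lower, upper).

Fisher z: z_r = atanh(r) = ½·ln((1+0.518)/(1−0.518)) = 0.573602
SE(z) = 1/√(n−3) = 1/√83 = 0.109764
95% ⇒ z* = 1.960; margin = 1.960·0.109764 = 0.215137
CI on z-scale: (0.358465, 0.788739)
Back-transform: tanh(0.358465) = 0.343861, tanh(0.788739) = 0.657694

(0.344, 0.658)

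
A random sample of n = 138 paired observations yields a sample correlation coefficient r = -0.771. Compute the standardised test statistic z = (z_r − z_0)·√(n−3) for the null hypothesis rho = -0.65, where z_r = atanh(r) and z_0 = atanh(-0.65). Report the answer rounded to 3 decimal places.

Fisher z: atanh(-0.771) = -1.022789, atanh(-0.65) = -0.775299
z = (z_r − z_0)·√(n−3) = (-1.022789 − (-0.775299))·√135 = -0.247490 · 11.618950 = -2.876

-2.876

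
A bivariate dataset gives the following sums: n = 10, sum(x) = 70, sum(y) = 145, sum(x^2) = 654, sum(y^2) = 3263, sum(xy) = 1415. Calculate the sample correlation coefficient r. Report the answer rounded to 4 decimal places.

0.9169

S_xy = nΣxy − ΣxΣy = 10·1415 − 70·145 = 14150 − 10150 = 4000
S_xx = nΣx² − (Σx)² = 10·654 − 70² = 6540 − 4900 = 1640
S_yy = nΣy² − (Σy)² = 10·3263 − 145² = 32630 − 21025 = 11605
r = S_xy / √(S_xx·S_yy) = 4000 / √(1640·11605) = 4000 / √19032200 = 4000 / 4362.5910 = 0.9169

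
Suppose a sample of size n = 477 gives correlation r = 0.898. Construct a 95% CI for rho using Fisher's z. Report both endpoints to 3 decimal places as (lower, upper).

z_r = atanh(0.898) = 1.461792;  SE = 1/√(n−3) = 1/√474 = 0.045932
z-limits: 1.461792 ± 1.960·0.045932 = 1.461792 ± 0.090027 = [1.371765, 1.551819]
ρ-limits: (tanh 1.371765, tanh 1.551819) = (0.879, 0.914)

(0.879, 0.914)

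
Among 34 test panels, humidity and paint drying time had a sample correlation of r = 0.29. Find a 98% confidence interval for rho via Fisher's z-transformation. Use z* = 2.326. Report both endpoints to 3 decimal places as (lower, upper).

Fisher z: z_r = atanh(r) = ½·ln((1+0.29)/(1−0.29)) = 0.298566
SE(z) = 1/√(n−3) = 1/√31 = 0.179605
98% ⇒ z* = 2.326; margin = 2.326·0.179605 = 0.417761
CI on z-scale: (-0.119195, 0.716327)
Back-transform: tanh(-0.119195) = -0.118634, tanh(0.716327) = 0.614629

(-0.119, 0.615)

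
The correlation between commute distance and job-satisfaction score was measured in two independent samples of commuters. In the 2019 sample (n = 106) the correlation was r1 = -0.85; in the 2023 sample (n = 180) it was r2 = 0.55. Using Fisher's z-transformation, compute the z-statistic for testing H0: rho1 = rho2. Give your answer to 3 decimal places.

-15.126

Fisher z-transforms: z1 = atanh(-0.85) = -1.256153, z2 = atanh(0.55) = 0.618381; difference d = -1.874534
Var(d) = 1/103 + 1/177 = 0.0097087 + 0.0056497 = 0.0153584
z = d/√Var(d) = -1.874534 / √0.0153584 = -1.874534 / 0.123929 = -15.126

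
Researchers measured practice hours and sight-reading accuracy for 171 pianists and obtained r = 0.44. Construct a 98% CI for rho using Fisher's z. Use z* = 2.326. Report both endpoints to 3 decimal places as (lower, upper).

(0.285, 0.573)

z_r = atanh(0.44) = 0.472231;  SE = 1/√(n−3) = 1/√168 = 0.077152
z-limits: 0.472231 ± 2.326·0.077152 = 0.472231 ± 0.179456 = [0.292775, 0.651687]
ρ-limits: (tanh 0.292775, tanh 0.651687) = (0.285, 0.573)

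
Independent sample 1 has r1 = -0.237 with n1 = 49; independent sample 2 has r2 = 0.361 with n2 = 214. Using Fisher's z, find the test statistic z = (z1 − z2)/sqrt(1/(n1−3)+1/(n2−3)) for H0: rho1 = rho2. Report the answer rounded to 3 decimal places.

Fisher z-transforms: z1 = atanh(-0.237) = -0.241593, z2 = atanh(0.361) = 0.378035; difference d = -0.619628
Var(d) = 1/46 + 1/211 = 0.0217391 + 0.0047393 = 0.0264784
z = d/√Var(d) = -0.619628 / √0.0264784 = -0.619628 / 0.162722 = -3.808

-3.808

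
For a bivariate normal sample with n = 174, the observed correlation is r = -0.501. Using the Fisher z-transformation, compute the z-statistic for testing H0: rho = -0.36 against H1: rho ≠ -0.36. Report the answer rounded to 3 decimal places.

-2.272

Fisher z: atanh(-0.501) = -0.550640, atanh(-0.36) = -0.376886
z = (z_r − z_0)·√(n−3) = (-0.550640 − (-0.376886))·√171 = -0.173754 · 13.076697 = -2.272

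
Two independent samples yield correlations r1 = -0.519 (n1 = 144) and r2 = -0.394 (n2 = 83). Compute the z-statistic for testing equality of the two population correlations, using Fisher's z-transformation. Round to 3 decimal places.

-1.132

Fisher z-transforms: z1 = atanh(-0.519) = -0.574970, z2 = atanh(-0.394) = -0.416526; difference d = -0.158444
Var(d) = 1/141 + 1/80 = 0.0070922 + 0.0125000 = 0.0195922
z = d/√Var(d) = -0.158444 / √0.0195922 = -0.158444 / 0.139972 = -1.132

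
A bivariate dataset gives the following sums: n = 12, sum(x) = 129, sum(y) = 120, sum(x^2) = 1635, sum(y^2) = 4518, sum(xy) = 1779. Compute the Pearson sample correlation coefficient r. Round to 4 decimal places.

S_xy = nΣxy − ΣxΣy = 12·1779 − 129·120 = 21348 − 15480 = 5868
S_xx = nΣx² − (Σx)² = 12·1635 − 129² = 19620 − 16641 = 2979
S_yy = nΣy² − (Σy)² = 12·4518 − 120² = 54216 − 14400 = 39816
r = S_xy / √(S_xx·S_yy) = 5868 / √(2979·39816) = 5868 / √118611864 = 5868 / 10890.9074 = 0.5388

0.5388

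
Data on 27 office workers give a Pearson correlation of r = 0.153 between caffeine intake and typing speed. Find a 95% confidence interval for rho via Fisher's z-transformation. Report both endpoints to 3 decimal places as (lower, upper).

z_r = atanh(0.153) = 0.154211;  SE = 1/√(n−3) = 1/√24 = 0.204124
z-limits: 0.154211 ± 1.960·0.204124 = 0.154211 ± 0.400083 = [-0.245872, 0.554294]
ρ-limits: (tanh -0.245872, tanh 0.554294) = (-0.241, 0.504)

(-0.241, 0.504)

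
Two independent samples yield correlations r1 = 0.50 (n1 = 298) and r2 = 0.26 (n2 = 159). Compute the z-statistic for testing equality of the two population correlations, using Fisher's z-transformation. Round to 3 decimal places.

Fisher z-transforms: z1 = atanh(0.50) = 0.549306, z2 = atanh(0.26) = 0.266108; difference d = 0.283198
Var(d) = 1/295 + 1/156 = 0.0033898 + 0.0064103 = 0.0098001
z = d/√Var(d) = 0.283198 / √0.0098001 = 0.283198 / 0.098995 = 2.861

2.861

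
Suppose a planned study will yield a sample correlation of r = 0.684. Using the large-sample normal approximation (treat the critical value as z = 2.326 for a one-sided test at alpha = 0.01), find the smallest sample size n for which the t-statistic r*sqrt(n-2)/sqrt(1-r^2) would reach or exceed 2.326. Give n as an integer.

9

Need r·√(n−2)/√(1−r²) ≥ 2.326
√(n−2) ≥ 2.326·√(1−0.467856) / 0.684 = 2.326·0.729482 / 0.684 = 2.4807
n−2 ≥ 6.1539  ⇒  n ≥ 8.1539
Smallest integer n = 9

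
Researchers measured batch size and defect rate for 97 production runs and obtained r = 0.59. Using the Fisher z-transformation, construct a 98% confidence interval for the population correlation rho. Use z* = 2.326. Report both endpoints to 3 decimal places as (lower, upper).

Fisher z: z_r = atanh(r) = ½·ln((1+0.59)/(1−0.59)) = 0.677666
SE(z) = 1/√(n−3) = 1/√94 = 0.103142
98% ⇒ z* = 2.326; margin = 2.326·0.103142 = 0.239908
CI on z-scale: (0.437758, 0.917574)
Back-transform: tanh(0.437758) = 0.411784, tanh(0.917574) = 0.724748

(0.412, 0.725)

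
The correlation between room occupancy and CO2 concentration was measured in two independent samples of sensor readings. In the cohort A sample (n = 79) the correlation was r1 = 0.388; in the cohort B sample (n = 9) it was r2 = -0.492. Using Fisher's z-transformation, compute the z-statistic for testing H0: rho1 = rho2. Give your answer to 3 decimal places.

z1 = atanh(0.388) = 0.409443,  z2 = atanh(-0.492) = -0.538696
SE = √(1/(n1−3) + 1/(n2−3)) = √(1/76 + 1/6) = √(0.0131579 + 0.1666667) = √0.1798246 = 0.424057
z = (z1 − z2)/SE = (0.409443 − (-0.538696)) / 0.424057 = 0.948139 / 0.424057 = 2.236

2.236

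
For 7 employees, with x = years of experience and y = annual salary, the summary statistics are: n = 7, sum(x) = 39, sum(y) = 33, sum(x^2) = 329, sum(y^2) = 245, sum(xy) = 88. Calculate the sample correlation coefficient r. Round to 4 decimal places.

S_xy = nΣxy − ΣxΣy = 7·88 − 39·33 = 616 − 1287 = -671
S_xx = nΣx² − (Σx)² = 7·329 − 39² = 2303 − 1521 = 782
S_yy = nΣy² − (Σy)² = 7·245 − 33² = 1715 − 1089 = 626
r = S_xy / √(S_xx·S_yy) = -671 / √(782·626) = -671 / √489532 = -671 / 699.6656 = -0.9590

-0.9590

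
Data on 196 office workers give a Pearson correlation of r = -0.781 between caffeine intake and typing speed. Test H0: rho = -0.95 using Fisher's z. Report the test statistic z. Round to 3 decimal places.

Fisher z: atanh(-0.781) = -1.047929, atanh(-0.95) = -1.831781
z = (z_r − z_0)·√(n−3) = (-1.047929 − (-1.831781))·√193 = 0.783852 · 13.892444 = 10.890

10.890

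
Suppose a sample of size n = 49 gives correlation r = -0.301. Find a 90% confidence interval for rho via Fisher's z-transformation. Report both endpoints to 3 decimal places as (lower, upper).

(-0.503, -0.068)

z_r = atanh(-0.301) = -0.310619;  SE = 1/√(n−3) = 1/√46 = 0.147442
z-limits: -0.310619 ± 1.645·0.147442 = -0.310619 ± 0.242542 = [-0.553161, -0.068077]
ρ-limits: (tanh -0.553161, tanh -0.068077) = (-0.503, -0.068)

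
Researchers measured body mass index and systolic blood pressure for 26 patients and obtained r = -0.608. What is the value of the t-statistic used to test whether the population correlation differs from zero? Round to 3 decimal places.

-3.752

t = r·√(n−2) / √(1−r²) with r = -0.608, n = 26
  = -0.608·√24 / √(1 − 0.369664)
  = -0.608·4.898979 / 0.793937
  = -2.978579 / 0.793937 = -3.752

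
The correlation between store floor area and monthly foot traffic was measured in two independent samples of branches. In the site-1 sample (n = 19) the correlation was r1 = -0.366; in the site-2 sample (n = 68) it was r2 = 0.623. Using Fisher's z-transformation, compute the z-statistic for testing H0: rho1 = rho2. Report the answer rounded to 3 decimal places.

Fisher z-transforms: z1 = atanh(-0.366) = -0.383797, z2 = atanh(0.623) = 0.729893; difference d = -1.113690
Var(d) = 1/16 + 1/65 = 0.0625000 + 0.0153846 = 0.0778846
z = d/√Var(d) = -1.113690 / √0.0778846 = -1.113690 / 0.279078 = -3.991

-3.991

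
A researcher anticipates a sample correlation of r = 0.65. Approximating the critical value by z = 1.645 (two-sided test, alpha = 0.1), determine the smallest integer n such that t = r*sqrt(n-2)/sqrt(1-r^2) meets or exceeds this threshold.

6

r√(n−2)/√(1−r²) ≥ 1.645  ⇔  n−2 ≥ (1.645)²·(1−r²)/r²
(1−r²)/r² = (1−0.4225)/0.4225 = 1.3669
n ≥ 2 + 2.706025·1.3669 = 2 + 3.6989 = 5.6989
⌈5.6989⌉ = 6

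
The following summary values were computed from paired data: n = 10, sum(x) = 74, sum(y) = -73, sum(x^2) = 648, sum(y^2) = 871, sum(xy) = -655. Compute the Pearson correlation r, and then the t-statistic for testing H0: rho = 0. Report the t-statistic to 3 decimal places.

-2.253

S_xy = nΣxy − ΣxΣy = 10·(-655) − 74·(-73) = -6550 − (-5402) = -1148
S_xx = nΣx² − (Σx)² = 10·648 − 74² = 6480 − 5476 = 1004
S_yy = nΣy² − (Σy)² = 10·871 − (-73)² = 8710 − 5329 = 3381
r = S_xy / √(S_xx·S_yy) = -1148 / √(1004·3381) = -1148 / √3394524 = -1148 / 1842.4234 = -0.6231
t = r·√(n−2)/√(1−r²) = -0.6231·√8 / √(1−0.388254) = -1.762393 / 0.782142 = -2.253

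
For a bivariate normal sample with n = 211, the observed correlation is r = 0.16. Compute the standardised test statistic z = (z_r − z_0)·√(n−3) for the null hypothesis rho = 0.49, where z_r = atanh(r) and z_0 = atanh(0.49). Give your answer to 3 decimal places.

z_r = atanh(0.16) = 0.161387,  z_0 = atanh(0.49) = 0.536060
SE = 1/√(n−3) = 1/√208 = 0.069338
z = (z_r − z_0)/SE = (0.161387 − 0.536060) / 0.069338 = -0.374673 / 0.069338 = -5.404

-5.404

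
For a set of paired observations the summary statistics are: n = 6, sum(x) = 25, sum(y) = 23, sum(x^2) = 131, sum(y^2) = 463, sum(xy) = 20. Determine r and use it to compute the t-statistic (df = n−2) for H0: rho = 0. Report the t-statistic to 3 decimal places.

S_xy = nΣxy − ΣxΣy = 6·20 − 25·23 = 120 − 575 = -455
S_xx = nΣx² − (Σx)² = 6·131 − 25² = 786 − 625 = 161
S_yy = nΣy² − (Σy)² = 6·463 − 23² = 2778 − 529 = 2249
r = S_xy / √(S_xx·S_yy) = -455 / √(161·2249) = -455 / √362089 = -455 / 601.7383 = -0.7561
t = r·√(n−2)/√(1−r²) = -0.7561·√4 / √(1−0.571687) = -1.512200 / 0.654456 = -2.311

-2.311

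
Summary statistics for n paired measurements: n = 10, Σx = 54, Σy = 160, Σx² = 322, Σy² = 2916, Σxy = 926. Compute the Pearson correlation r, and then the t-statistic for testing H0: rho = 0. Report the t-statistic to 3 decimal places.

S_xy = nΣxy − ΣxΣy = 10·926 − 54·160 = 9260 − 8640 = 620
S_xx = nΣx² − (Σx)² = 10·322 − 54² = 3220 − 2916 = 304
S_yy = nΣy² − (Σy)² = 10·2916 − 160² = 29160 − 25600 = 3560
r = S_xy / √(S_xx·S_yy) = 620 / √(304·3560) = 620 / √1082240 = 620 / 1040.3076 = 0.5960
t = r·√(n−2)/√(1−r²) = 0.5960·√8 / √(1−0.355216) = 1.685743 / 0.802984 = 2.099

2.099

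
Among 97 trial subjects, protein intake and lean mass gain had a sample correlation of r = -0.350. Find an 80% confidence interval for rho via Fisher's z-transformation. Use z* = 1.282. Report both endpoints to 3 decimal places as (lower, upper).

(-0.460, -0.229)

Fisher z: z_r = atanh(r) = ½·ln((1+(-0.350))/(1−(-0.350))) = -0.365444
SE(z) = 1/√(n−3) = 1/√94 = 0.103142
80% ⇒ z* = 1.282; margin = 1.282·0.103142 = 0.132228
CI on z-scale: (-0.497672, -0.233216)
Back-transform: tanh(-0.497672) = -0.460284, tanh(-0.233216) = -0.229078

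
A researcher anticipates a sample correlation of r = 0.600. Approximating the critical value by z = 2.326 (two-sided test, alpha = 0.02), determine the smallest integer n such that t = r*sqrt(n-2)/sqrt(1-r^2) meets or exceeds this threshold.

12

Need r·√(n−2)/√(1−r²) ≥ 2.326
√(n−2) ≥ 2.326·√(1−0.360000) / 0.600 = 2.326·0.800000 / 0.600 = 3.1013
n−2 ≥ 9.6181  ⇒  n ≥ 11.6181
Smallest integer n = 12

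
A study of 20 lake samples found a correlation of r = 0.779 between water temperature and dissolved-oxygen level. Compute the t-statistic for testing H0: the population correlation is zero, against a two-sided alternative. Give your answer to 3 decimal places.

5.271

t = r·√(n−2) / √(1−r²) with r = 0.779, n = 20
  = 0.779·√18 / √(1 − 0.606841)
  = 0.779·4.242641 / 0.627024
  = 3.305017 / 0.627024 = 5.271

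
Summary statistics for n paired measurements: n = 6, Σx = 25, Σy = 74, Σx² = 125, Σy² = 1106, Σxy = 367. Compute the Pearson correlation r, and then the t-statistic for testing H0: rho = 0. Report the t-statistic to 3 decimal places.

S_xy = nΣxy − ΣxΣy = 6·367 − 25·74 = 2202 − 1850 = 352
S_xx = nΣx² − (Σx)² = 6·125 − 25² = 750 − 625 = 125
S_yy = nΣy² − (Σy)² = 6·1106 − 74² = 6636 − 5476 = 1160
r = S_xy / √(S_xx·S_yy) = 352 / √(125·1160) = 352 / √145000 = 352 / 380.7887 = 0.9244
t = r·√(n−2)/√(1−r²) = 0.9244·√4 / √(1−0.854515) = 1.848800 / 0.381425 = 4.847

4.847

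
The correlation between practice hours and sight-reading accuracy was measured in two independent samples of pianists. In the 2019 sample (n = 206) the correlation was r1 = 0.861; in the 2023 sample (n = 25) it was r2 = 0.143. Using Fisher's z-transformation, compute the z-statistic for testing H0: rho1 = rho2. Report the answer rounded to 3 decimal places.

5.138

z1 = atanh(0.861) = 1.297198,  z2 = atanh(0.143) = 0.143987
SE = √(1/(n1−3) + 1/(n2−3)) = √(1/203 + 1/22) = √(0.0049261 + 0.0454545) = √0.0503806 = 0.224456
z = (z1 − z2)/SE = (1.297198 − 0.143987) / 0.224456 = 1.153211 / 0.224456 = 5.138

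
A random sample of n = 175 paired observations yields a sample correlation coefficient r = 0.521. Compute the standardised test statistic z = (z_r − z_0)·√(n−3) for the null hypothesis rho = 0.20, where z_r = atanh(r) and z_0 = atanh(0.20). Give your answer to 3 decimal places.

4.918

Fisher z: atanh(0.521) = 0.577711, atanh(0.20) = 0.202733
z = (z_r − z_0)·√(n−3) = (0.577711 − 0.202733)·√172 = 0.374978 · 13.114877 = 4.918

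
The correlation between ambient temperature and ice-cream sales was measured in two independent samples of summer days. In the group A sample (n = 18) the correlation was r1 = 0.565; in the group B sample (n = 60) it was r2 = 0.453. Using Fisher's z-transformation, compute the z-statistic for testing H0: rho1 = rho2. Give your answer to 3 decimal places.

Fisher z-transforms: z1 = atanh(0.565) = 0.640148, z2 = atanh(0.453) = 0.488468; difference d = 0.151680
Var(d) = 1/15 + 1/57 = 0.0666667 + 0.0175439 = 0.0842106
z = d/√Var(d) = 0.151680 / √0.0842106 = 0.151680 / 0.290191 = 0.523

0.523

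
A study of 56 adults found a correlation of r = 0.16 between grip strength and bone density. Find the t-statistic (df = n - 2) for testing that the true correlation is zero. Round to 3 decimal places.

1 − r² = 1 − 0.0256 = 0.9744;  √(1−r²) = 0.987117
√(n−2) = √54 = 7.348469
t = r·√(n−2)/√(1−r²) = 0.16 · 7.348469 / 0.987117 = 1.191

1.191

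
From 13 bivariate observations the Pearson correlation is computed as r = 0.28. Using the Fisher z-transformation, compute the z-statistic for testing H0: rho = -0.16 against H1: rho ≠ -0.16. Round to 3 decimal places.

z_r = atanh(0.28) = 0.287682,  z_0 = atanh(-0.16) = -0.161387
SE = 1/√(n−3) = 1/√10 = 0.316228
z = (z_r − z_0)/SE = (0.287682 − (-0.161387)) / 0.316228 = 0.449069 / 0.316228 = 1.420

1.420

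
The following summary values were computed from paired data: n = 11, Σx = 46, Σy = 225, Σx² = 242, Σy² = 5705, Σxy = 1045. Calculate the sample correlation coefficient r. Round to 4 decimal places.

0.4449

Numerator: nΣxy − (Σx)(Σy) = 11·1045 − (46)(225) = 1145
Denominator: √[(nΣx²−(Σx)²)(nΣy²−(Σy)²)]
  nΣx²−(Σx)² = 11·242 − 2116 = 546;  nΣy²−(Σy)² = 11·5705 − 50625 = 12130
  √(546·12130) = √6622980 = 2573.5151
r = 1145 / 2573.5151 = 0.4449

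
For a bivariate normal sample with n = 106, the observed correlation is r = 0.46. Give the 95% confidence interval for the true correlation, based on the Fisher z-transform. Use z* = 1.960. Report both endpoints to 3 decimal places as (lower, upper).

z_r = atanh(0.46) = 0.497311;  SE = 1/√(n−3) = 1/√103 = 0.098533
z-limits: 0.497311 ± 1.960·0.098533 = 0.497311 ± 0.193125 = [0.304186, 0.690436]
ρ-limits: (tanh 0.304186, tanh 0.690436) = (0.295, 0.598)

(0.295, 0.598)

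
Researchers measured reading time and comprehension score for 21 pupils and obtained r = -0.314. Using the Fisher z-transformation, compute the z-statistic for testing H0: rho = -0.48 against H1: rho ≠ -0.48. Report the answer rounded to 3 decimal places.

Fisher z: atanh(-0.314) = -0.324977, atanh(-0.48) = -0.522984
z = (z_r − z_0)·√(n−3) = (-0.324977 − (-0.522984))·√18 = 0.198007 · 4.242641 = 0.840

0.840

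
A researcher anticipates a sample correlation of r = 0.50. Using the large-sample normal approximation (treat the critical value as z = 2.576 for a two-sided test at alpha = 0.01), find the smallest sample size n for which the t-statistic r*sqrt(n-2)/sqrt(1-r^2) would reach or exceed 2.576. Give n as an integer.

Need r·√(n−2)/√(1−r²) ≥ 2.576
√(n−2) ≥ 2.576·√(1−0.2500) / 0.50 = 2.576·0.866025 / 0.50 = 4.4618
n−2 ≥ 19.9077  ⇒  n ≥ 21.9077
Smallest integer n = 22

22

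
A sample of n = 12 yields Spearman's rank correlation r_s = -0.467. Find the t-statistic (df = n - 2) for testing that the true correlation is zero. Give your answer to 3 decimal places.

1 − r_s² = 1 − 0.218089 = 0.781911;  √(1−r_s²) = 0.884257
√(n−2) = √10 = 3.162278
t = r_s·√(n−2)/√(1−r_s²) = -0.467 · 3.162278 / 0.884257 = -1.670

-1.670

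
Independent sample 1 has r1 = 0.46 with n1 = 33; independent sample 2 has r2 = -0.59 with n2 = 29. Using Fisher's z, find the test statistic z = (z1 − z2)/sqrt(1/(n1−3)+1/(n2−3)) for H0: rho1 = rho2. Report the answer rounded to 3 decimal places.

z1 = atanh(0.46) = 0.497311,  z2 = atanh(-0.59) = -0.677666
SE = √(1/(n1−3) + 1/(n2−3)) = √(1/30 + 1/26) = √(0.0333333 + 0.0384615) = √0.0717948 = 0.267946
z = (z1 − z2)/SE = (0.497311 − (-0.677666)) / 0.267946 = 1.174977 / 0.267946 = 4.385

4.385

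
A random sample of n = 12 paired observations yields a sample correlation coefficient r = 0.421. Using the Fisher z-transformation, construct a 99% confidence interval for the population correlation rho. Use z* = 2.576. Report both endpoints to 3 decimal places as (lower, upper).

z_r = atanh(0.421) = 0.448907;  SE = 1/√(n−3) = 1/√9 = 0.333333
z-limits: 0.448907 ± 2.576·0.333333 = 0.448907 ± 0.858666 = [-0.409759, 1.307573]
ρ-limits: (tanh -0.409759, tanh 1.307573) = (-0.388, 0.864)

(-0.388, 0.864)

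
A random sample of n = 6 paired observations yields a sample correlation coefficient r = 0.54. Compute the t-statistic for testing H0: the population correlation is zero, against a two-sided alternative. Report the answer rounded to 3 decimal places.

1.283

1 − r² = 1 − 0.2916 = 0.7084;  √(1−r²) = 0.841665
√(n−2) = √4 = 2.000000
t = r·√(n−2)/√(1−r²) = 0.54 · 2.000000 / 0.841665 = 1.283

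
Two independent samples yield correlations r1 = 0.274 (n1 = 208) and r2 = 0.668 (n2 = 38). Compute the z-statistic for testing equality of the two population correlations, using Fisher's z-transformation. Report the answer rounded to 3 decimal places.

z1 = atanh(0.274) = 0.281183,  z2 = atanh(0.668) = 0.807123
SE = √(1/(n1−3) + 1/(n2−3)) = √(1/205 + 1/35) = √(0.0048780 + 0.0285714) = √0.0334494 = 0.182892
z = (z1 − z2)/SE = (0.281183 − 0.807123) / 0.182892 = -0.525940 / 0.182892 = -2.876

-2.876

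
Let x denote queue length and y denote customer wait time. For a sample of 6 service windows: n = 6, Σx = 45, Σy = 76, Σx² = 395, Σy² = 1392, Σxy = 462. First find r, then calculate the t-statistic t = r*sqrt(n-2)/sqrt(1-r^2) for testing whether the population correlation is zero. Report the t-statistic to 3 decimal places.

Numerator: nΣxy − (Σx)(Σy) = 6·462 − (45)(76) = -648
Denominator: √[(nΣx²−(Σx)²)(nΣy²−(Σy)²)]
  nΣx²−(Σx)² = 6·395 − 2025 = 345;  nΣy²−(Σy)² = 6·1392 − 5776 = 2576
  √(345·2576) = √888720 = 942.7195
r = -648 / 942.7195 = -0.6874
t = r·√(n−2)/√(1−r²) = -0.6874·√4 / √(1−0.472519) = -1.374800 / 0.726279 = -1.893

-1.893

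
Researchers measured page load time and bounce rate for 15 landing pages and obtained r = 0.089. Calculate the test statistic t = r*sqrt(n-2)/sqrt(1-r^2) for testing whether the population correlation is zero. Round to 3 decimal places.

t = r·√(n−2) / √(1−r²) with r = 0.089, n = 15
  = 0.089·√13 / √(1 − 0.007921)
  = 0.089·3.605551 / 0.996032
  = 0.320894 / 0.996032 = 0.322

0.322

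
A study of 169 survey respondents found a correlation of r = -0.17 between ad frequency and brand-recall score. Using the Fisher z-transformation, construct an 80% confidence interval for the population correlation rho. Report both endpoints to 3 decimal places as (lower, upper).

(-0.265, -0.072)

z_r = atanh(-0.17) = -0.171667;  SE = 1/√(n−3) = 1/√166 = 0.077615
z-limits: -0.171667 ± 1.282·0.077615 = -0.171667 ± 0.099502 = [-0.271169, -0.072165]
ρ-limits: (tanh -0.271169, tanh -0.072165) = (-0.265, -0.072)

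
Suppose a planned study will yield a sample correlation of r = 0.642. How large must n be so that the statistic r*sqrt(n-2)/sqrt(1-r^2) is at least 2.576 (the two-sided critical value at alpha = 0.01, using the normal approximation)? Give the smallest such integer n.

Need r·√(n−2)/√(1−r²) ≥ 2.576
√(n−2) ≥ 2.576·√(1−0.412164) / 0.642 = 2.576·0.766705 / 0.642 = 3.0764
n−2 ≥ 9.4642  ⇒  n ≥ 11.4642
Smallest integer n = 12

12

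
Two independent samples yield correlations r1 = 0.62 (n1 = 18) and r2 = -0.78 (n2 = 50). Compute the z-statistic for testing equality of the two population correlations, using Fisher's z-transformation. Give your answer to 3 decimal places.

Fisher z-transforms: z1 = atanh(0.62) = 0.725005, z2 = atanh(-0.78) = -1.045371; difference d = 1.770376
Var(d) = 1/15 + 1/47 = 0.0666667 + 0.0212766 = 0.0879433
z = d/√Var(d) = 1.770376 / √0.0879433 = 1.770376 / 0.296552 = 5.970

5.970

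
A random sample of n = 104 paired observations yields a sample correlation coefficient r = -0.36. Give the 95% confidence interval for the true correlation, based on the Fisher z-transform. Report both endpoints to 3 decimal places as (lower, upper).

Fisher z: z_r = atanh(r) = ½·ln((1+(-0.36))/(1−(-0.36))) = -0.376886
SE(z) = 1/√(n−3) = 1/√101 = 0.099504
95% ⇒ z* = 1.960; margin = 1.960·0.099504 = 0.195028
CI on z-scale: (-0.571914, -0.181858)
Back-transform: tanh(-0.571914) = -0.516764, tanh(-0.181858) = -0.179879

(-0.517, -0.180)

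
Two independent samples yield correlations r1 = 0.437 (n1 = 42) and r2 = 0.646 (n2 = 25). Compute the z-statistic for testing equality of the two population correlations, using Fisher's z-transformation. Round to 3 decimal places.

-1.125

Fisher z-transforms: z1 = atanh(0.437) = 0.468517, z2 = atanh(0.646) = 0.768403; difference d = -0.299886
Var(d) = 1/39 + 1/22 = 0.0256410 + 0.0454545 = 0.0710955
z = d/√Var(d) = -0.299886 / √0.0710955 = -0.299886 / 0.266637 = -1.125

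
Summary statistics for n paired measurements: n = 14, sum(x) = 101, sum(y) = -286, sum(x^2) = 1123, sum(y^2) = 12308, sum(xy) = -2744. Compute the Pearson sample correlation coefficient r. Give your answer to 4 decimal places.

-0.4263

Numerator: nΣxy − (Σx)(Σy) = 14·(-2744) − (101)(-286) = -9530
Denominator: √[(nΣx²−(Σx)²)(nΣy²−(Σy)²)]
  nΣx²−(Σx)² = 14·1123 − 10201 = 5521;  nΣy²−(Σy)² = 14·12308 − 81796 = 90516
  √(5521·90516) = √499738836 = 22354.8392
r = -9530 / 22354.8392 = -0.4263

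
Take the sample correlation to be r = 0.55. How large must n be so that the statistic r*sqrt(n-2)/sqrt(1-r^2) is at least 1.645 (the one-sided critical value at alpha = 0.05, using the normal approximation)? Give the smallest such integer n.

9

r√(n−2)/√(1−r²) ≥ 1.645  ⇔  n−2 ≥ (1.645)²·(1−r²)/r²
(1−r²)/r² = (1−0.3025)/0.3025 = 2.3058
n ≥ 2 + 2.706025·2.3058 = 2 + 6.2396 = 8.2396
⌈8.2396⌉ = 9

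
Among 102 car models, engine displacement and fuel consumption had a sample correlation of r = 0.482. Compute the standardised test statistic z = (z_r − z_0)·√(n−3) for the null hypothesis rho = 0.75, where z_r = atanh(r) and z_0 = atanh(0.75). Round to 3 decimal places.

-4.451

Fisher z: atanh(0.482) = 0.525586, atanh(0.75) = 0.972955
z = (z_r − z_0)·√(n−3) = (0.525586 − 0.972955)·√99 = -0.447369 · 9.949874 = -4.451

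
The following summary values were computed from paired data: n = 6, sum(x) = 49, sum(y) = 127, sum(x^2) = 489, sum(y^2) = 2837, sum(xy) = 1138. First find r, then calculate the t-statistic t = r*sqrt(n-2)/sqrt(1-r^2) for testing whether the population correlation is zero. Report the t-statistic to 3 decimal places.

3.649

Numerator: nΣxy − (Σx)(Σy) = 6·1138 − (49)(127) = 605
Denominator: √[(nΣx²−(Σx)²)(nΣy²−(Σy)²)]
  nΣx²−(Σx)² = 6·489 − 2401 = 533;  nΣy²−(Σy)² = 6·2837 − 16129 = 893
  √(533·893) = √475969 = 689.9051
r = 605 / 689.9051 = 0.8769
t = r·√(n−2)/√(1−r²) = 0.8769·√4 / √(1−0.768954) = 1.753800 / 0.480672 = 3.649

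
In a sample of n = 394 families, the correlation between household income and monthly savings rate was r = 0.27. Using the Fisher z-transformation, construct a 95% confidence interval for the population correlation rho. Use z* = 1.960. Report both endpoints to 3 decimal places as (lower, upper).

Fisher z: z_r = atanh(r) = ½·ln((1+0.27)/(1−0.27)) = 0.276864
SE(z) = 1/√(n−3) = 1/√391 = 0.050572
95% ⇒ z* = 1.960; margin = 1.960·0.050572 = 0.099121
CI on z-scale: (0.177743, 0.375985)
Back-transform: tanh(0.177743) = 0.175895, tanh(0.375985) = 0.359216

(0.176, 0.359)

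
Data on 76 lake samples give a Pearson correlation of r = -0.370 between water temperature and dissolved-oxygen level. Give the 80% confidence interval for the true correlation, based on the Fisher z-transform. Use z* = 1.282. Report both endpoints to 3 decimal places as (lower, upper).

(-0.492, -0.234)

z_r = atanh(-0.370) = -0.388423;  SE = 1/√(n−3) = 1/√73 = 0.117041
z-limits: -0.388423 ± 1.282·0.117041 = -0.388423 ± 0.150047 = [-0.538470, -0.238376]
ρ-limits: (tanh -0.538470, tanh -0.238376) = (-0.492, -0.234)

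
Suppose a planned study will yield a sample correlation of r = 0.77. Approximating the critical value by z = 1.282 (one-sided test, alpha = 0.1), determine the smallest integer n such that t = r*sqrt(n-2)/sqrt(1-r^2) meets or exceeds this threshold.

4

Need r·√(n−2)/√(1−r²) ≥ 1.282
√(n−2) ≥ 1.282·√(1−0.5929) / 0.77 = 1.282·0.638044 / 0.77 = 1.0623
n−2 ≥ 1.1285  ⇒  n ≥ 3.1285
Smallest integer n = 4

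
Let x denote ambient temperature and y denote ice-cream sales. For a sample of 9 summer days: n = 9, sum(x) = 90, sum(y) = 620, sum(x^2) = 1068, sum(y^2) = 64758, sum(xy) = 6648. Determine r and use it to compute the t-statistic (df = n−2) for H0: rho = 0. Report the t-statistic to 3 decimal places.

S_xy = nΣxy − ΣxΣy = 9·6648 − 90·620 = 59832 − 55800 = 4032
S_xx = nΣx² − (Σx)² = 9·1068 − 90² = 9612 − 8100 = 1512
S_yy = nΣy² − (Σy)² = 9·64758 − 620² = 582822 − 384400 = 198422
r = S_xy / √(S_xx·S_yy) = 4032 / √(1512·198422) = 4032 / √300014064 = 4032 / 17320.9141 = 0.2328
t = r·√(n−2)/√(1−r²) = 0.2328·√7 / √(1−0.054196) = 0.615931 / 0.972525 = 0.633

0.633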